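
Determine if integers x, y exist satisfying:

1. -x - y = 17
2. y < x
Yes

Take x = -8, y = -9. Substituting into each constraint:
  (1) 8 + 9 = 17 ✓
  (2) -9 < -8 ✓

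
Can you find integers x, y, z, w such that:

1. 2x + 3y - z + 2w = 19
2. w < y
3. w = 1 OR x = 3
Yes

Take x = 3, y = 1, z = -10, w = 0. Substituting into each constraint:
  (1) 2(3) + 3(1) + 10 + 2(0) = 19 ✓
  (2) 0 < 1 ✓
  (3) x = 3, target 3 ✓ (second branch holds)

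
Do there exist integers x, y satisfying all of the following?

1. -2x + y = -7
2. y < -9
Yes

Take x = -2, y = -11. Substituting into each constraint:
  (1) -2(-2) + (-11) = -7 ✓
  (2) -11 < -9 ✓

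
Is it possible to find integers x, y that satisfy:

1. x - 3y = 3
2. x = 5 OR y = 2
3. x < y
No

The full constraint system is jointly infeasible over the integers. Each constraint and what it forces:

  - x - 3y = 3: is a linear equation tying the variables together
  - x = 5 OR y = 2: forces a choice: either x = 5 or y = 2
  - x < y: bounds one variable relative to another variable

Split on the disjunction (x = 5 OR y = 2):
  • If x = 5: with x = 5, every remaining term of the linear equation is divisible by 3, so the left side is ≡ 0 (mod 3); but the right side -2 ≡ 1 (mod 3). No integers can satisfy it.
  • If y = 2: the equation forces x = 9, giving (y, x) = (2, 9), which violates y > x.
Both branches are infeasible, so the system has no integer solution.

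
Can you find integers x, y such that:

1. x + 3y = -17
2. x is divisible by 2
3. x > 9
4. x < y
No

A contradictory subset is {x + 3y = -17, x > 9, x < y}. No integer assignment can satisfy these jointly:

  - x + 3y = -17: is a linear equation tying the variables together
  - x > 9: bounds one variable relative to a constant
  - x < y: bounds one variable relative to another variable

Propagating the comparison: y > x and x ≥ 10 give y ≥ 11. Range argument: with x ∈ [10, ∞], y ∈ [11, ∞], the left side of the equation is at least 43, but the right side is -17 < 43. No integer solution exists.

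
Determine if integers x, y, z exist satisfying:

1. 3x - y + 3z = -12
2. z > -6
Yes

Take x = 0, y = 12, z = 0. Substituting into each constraint:
  (1) 3(0) + (-12) + 3(0) = -12 ✓
  (2) 0 > -6 ✓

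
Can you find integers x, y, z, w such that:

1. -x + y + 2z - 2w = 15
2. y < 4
Yes

Take x = 1, y = 0, z = 8, w = 0. Substituting into each constraint:
  (1) (-1) + 0 + 2(8) - 2(0) = 15 ✓
  (2) 0 < 4 ✓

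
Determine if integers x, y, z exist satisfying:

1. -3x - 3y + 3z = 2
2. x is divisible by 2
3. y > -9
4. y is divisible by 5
No

Even the single constraint (-3x - 3y + 3z = 2) is infeasible over the integers.

  - -3x - 3y + 3z = 2: every term on the left is divisible by 3, so the LHS ≡ 0 (mod 3), but the RHS 2 is not — no integer solution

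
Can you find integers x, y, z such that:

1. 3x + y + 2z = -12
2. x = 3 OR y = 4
Yes

Take x = 4, y = 4, z = -14. Substituting into each constraint:
  (1) 3(4) + 4 + 2(-14) = -12 ✓
  (2) y = 4, target 4 ✓ (second branch holds)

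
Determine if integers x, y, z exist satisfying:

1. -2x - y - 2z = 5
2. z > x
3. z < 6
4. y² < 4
Yes

Take x = -2, y = -1, z = 0. Substituting into each constraint:
  (1) -2(-2) + 1 - 2(0) = 5 ✓
  (2) 0 > -2 ✓
  (3) 0 < 6 ✓
  (4) y² = (-1)² = 1, and 1 < 4 ✓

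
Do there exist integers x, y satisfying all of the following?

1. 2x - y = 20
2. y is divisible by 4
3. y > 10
Yes

Take x = 16, y = 12. Substituting into each constraint:
  (1) 2(16) + (-12) = 20 ✓
  (2) 12 = 4 × 3, remainder 0 ✓
  (3) 12 > 10 ✓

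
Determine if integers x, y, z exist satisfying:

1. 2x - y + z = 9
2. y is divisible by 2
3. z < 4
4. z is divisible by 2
No

A contradictory subset is {2x - y + z = 9, y is divisible by 2, z is divisible by 2}. No integer assignment can satisfy these jointly:

  - 2x - y + z = 9: is a linear equation tying the variables together
  - y is divisible by 2: restricts y to multiples of 2
  - z is divisible by 2: restricts z to multiples of 2

Modular obstruction: writing y = 2y' and writing z = 2z', every remaining term of the linear equation is divisible by 2, so the left side is ≡ 0 (mod 2); but the right side 9 ≡ 1 (mod 2). No integers can satisfy it.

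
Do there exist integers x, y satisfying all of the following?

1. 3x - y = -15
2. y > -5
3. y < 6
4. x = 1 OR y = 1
No

A contradictory subset is {3x - y = -15, y < 6, x = 1 OR y = 1}. No integer assignment can satisfy these jointly:

  - 3x - y = -15: is a linear equation tying the variables together
  - y < 6: bounds one variable relative to a constant
  - x = 1 OR y = 1: forces a choice: either x = 1 or y = 1

Split on the disjunction (x = 1 OR y = 1):
  • If x = 1: the equation forces y = 18, which contradicts the bound y ≤ 5.
  • If y = 1: with y = 1, every remaining term of the linear equation is divisible by 3, so the left side is ≡ 0 (mod 3); but the right side -14 ≡ 1 (mod 3). No integers can satisfy it.
Both branches are infeasible, so the system has no integer solution.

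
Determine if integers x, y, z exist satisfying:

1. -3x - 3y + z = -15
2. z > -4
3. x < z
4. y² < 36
Yes

Take x = 2, y = 4, z = 3. Substituting into each constraint:
  (1) -3(2) - 3(4) + 3 = -15 ✓
  (2) 3 > -4 ✓
  (3) 2 < 3 ✓
  (4) y² = (4)² = 16, and 16 < 36 ✓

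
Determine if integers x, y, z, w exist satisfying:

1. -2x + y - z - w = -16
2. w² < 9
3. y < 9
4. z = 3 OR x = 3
Yes

Take x = 3, y = -9, z = 2, w = -1. Substituting into each constraint:
  (1) -2(3) + (-9) + (-2) + 1 = -16 ✓
  (2) w² = (-1)² = 1, and 1 < 9 ✓
  (3) -9 < 9 ✓
  (4) x = 3, target 3 ✓ (second branch holds)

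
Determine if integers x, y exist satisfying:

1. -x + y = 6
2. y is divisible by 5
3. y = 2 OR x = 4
Yes

Take x = 4, y = 10. Substituting into each constraint:
  (1) (-4) + 10 = 6 ✓
  (2) 10 = 5 × 2, remainder 0 ✓
  (3) x = 4, target 4 ✓ (second branch holds)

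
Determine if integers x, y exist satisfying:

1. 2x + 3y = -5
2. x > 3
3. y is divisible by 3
Yes

Take x = 11, y = -9. Substituting into each constraint:
  (1) 2(11) + 3(-9) = -5 ✓
  (2) 11 > 3 ✓
  (3) -9 = 3 × -3, remainder 0 ✓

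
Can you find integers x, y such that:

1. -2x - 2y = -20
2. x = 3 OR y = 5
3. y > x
Yes

Take x = 3, y = 7. Substituting into each constraint:
  (1) -2(3) - 2(7) = -20 ✓
  (2) x = 3, target 3 ✓ (first branch holds)
  (3) 7 > 3 ✓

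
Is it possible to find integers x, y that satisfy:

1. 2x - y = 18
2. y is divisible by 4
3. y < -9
Yes

Take x = 3, y = -12. Substituting into each constraint:
  (1) 2(3) + 12 = 18 ✓
  (2) -12 = 4 × -3, remainder 0 ✓
  (3) -12 < -9 ✓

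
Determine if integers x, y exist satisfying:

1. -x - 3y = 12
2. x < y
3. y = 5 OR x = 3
Yes

Take x = -27, y = 5. Substituting into each constraint:
  (1) 27 - 3(5) = 12 ✓
  (2) -27 < 5 ✓
  (3) y = 5, target 5 ✓ (first branch holds)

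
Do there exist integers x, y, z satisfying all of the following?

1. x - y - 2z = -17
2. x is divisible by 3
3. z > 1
Yes

Take x = 0, y = 1, z = 8. Substituting into each constraint:
  (1) 0 + (-1) - 2(8) = -17 ✓
  (2) 0 = 3 × 0, remainder 0 ✓
  (3) 8 > 1 ✓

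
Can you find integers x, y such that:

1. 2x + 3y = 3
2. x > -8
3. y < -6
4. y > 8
No

A contradictory subset is {y < -6, y > 8}. No integer assignment can satisfy these jointly:

  - y < -6: bounds one variable relative to a constant
  - y > 8: bounds one variable relative to a constant

Direct contradiction: the bounds on y require y ≥ 9 and y ≤ -7 simultaneously, which is empty.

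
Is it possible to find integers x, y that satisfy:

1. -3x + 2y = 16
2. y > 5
Yes

Take x = 0, y = 8. Substituting into each constraint:
  (1) -3(0) + 2(8) = 16 ✓
  (2) 8 > 5 ✓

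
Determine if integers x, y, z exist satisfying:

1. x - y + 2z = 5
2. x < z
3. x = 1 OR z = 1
Yes

Take x = 0, y = -3, z = 1. Substituting into each constraint:
  (1) 0 + 3 + 2(1) = 5 ✓
  (2) 0 < 1 ✓
  (3) z = 1, target 1 ✓ (second branch holds)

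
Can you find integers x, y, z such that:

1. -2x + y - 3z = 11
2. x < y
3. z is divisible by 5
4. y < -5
Yes

Take x = -9, y = -7, z = 0. Substituting into each constraint:
  (1) -2(-9) + (-7) - 3(0) = 11 ✓
  (2) -9 < -7 ✓
  (3) 0 = 5 × 0, remainder 0 ✓
  (4) -7 < -5 ✓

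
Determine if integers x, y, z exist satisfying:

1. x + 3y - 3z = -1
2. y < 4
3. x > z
Yes

Take x = 2, y = 0, z = 1. Substituting into each constraint:
  (1) 2 + 3(0) - 3(1) = -1 ✓
  (2) 0 < 4 ✓
  (3) 2 > 1 ✓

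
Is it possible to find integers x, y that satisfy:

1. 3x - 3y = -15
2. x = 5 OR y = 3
Yes

Take x = 5, y = 10. Substituting into each constraint:
  (1) 3(5) - 3(10) = -15 ✓
  (2) x = 5, target 5 ✓ (first branch holds)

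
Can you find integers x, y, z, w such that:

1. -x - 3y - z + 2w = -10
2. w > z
Yes

Take x = 11, y = 0, z = -1, w = 0. Substituting into each constraint:
  (1) (-11) - 3(0) + 1 + 2(0) = -10 ✓
  (2) 0 > -1 ✓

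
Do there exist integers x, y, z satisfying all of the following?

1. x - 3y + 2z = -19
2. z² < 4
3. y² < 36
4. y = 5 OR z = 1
Yes

Take x = -21, y = 0, z = 1. Substituting into each constraint:
  (1) (-21) - 3(0) + 2(1) = -19 ✓
  (2) z² = (1)² = 1, and 1 < 4 ✓
  (3) y² = (0)² = 0, and 0 < 36 ✓
  (4) z = 1, target 1 ✓ (second branch holds)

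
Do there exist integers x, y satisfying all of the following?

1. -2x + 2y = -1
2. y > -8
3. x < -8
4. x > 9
No

Even the single constraint (-2x + 2y = -1) is infeasible over the integers.

  - -2x + 2y = -1: every term on the left is divisible by 2, so the LHS ≡ 0 (mod 2), but the RHS -1 is not — no integer solution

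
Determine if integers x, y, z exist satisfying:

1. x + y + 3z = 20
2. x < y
Yes

Take x = 2, y = 3, z = 5. Substituting into each constraint:
  (1) 2 + 3 + 3(5) = 20 ✓
  (2) 2 < 3 ✓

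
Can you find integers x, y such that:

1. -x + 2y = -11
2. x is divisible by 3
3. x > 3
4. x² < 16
No

A contradictory subset is {x > 3, x² < 16}. No integer assignment can satisfy these jointly:

  - x > 3: bounds one variable relative to a constant
  - x² < 16: restricts x to |x| ≤ 3

Direct contradiction: the bounds on x require x ≥ 4 and x ≤ 3 simultaneously, which is empty.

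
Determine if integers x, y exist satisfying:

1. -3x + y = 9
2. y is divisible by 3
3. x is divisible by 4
Yes

Take x = 0, y = 9. Substituting into each constraint:
  (1) -3(0) + 9 = 9 ✓
  (2) 9 = 3 × 3, remainder 0 ✓
  (3) 0 = 4 × 0, remainder 0 ✓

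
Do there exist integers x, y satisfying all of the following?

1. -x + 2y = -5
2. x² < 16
Yes

Take x = -1, y = -3. Substituting into each constraint:
  (1) 1 + 2(-3) = -5 ✓
  (2) x² = (-1)² = 1, and 1 < 16 ✓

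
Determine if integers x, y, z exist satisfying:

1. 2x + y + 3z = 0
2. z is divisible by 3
Yes

Take x = 0, y = 0, z = 0. Substituting into each constraint:
  (1) 2(0) + 0 + 3(0) = 0 ✓
  (2) 0 = 3 × 0, remainder 0 ✓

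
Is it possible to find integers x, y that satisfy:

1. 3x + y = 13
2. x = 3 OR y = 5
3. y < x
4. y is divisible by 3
No

A contradictory subset is {3x + y = 13, x = 3 OR y = 5, y < x}. No integer assignment can satisfy these jointly:

  - 3x + y = 13: is a linear equation tying the variables together
  - x = 3 OR y = 5: forces a choice: either x = 3 or y = 5
  - y < x: bounds one variable relative to another variable

Split on the disjunction (x = 3 OR y = 5):
  • If x = 3: the equation forces y = 4, giving (x, y) = (3, 4), which violates x > y.
  • If y = 5: with y = 5, every remaining term of the linear equation is divisible by 3, so the left side is ≡ 0 (mod 3); but the right side 8 ≡ 2 (mod 3). No integers can satisfy it.
Both branches are infeasible, so the system has no integer solution.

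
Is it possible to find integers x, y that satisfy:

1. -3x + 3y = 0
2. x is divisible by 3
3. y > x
No

A contradictory subset is {-3x + 3y = 0, y > x}. No integer assignment can satisfy these jointly:

  - -3x + 3y = 0: is a linear equation tying the variables together
  - y > x: bounds one variable relative to another variable

From the equation, x − y = 0, i.e. y − x = 0; but y > x requires y − x ≥ 1. Contradiction.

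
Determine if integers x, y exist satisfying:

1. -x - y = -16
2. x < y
Yes

Take x = 7, y = 9. Substituting into each constraint:
  (1) (-7) + (-9) = -16 ✓
  (2) 7 < 9 ✓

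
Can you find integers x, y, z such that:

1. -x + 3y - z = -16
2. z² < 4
Yes

Take x = 1, y = -5, z = 0. Substituting into each constraint:
  (1) (-1) + 3(-5) + 0 = -16 ✓
  (2) z² = (0)² = 0, and 0 < 4 ✓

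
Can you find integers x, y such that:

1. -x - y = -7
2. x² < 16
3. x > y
No

The full constraint system is jointly infeasible over the integers. Each constraint and what it forces:

  - -x - y = -7: is a linear equation tying the variables together
  - x² < 16: restricts x to |x| ≤ 3
  - x > y: bounds one variable relative to another variable

Propagating the comparison: y < x and x ≤ 3 give y ≤ 2. Range argument: with x ∈ [-3, 3], y ∈ [−∞, 2], the left side of the equation is at least -5, but the right side is -7 < -5. No integer solution exists.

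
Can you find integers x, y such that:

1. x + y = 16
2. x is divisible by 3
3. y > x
Yes

Take x = 0, y = 16. Substituting into each constraint:
  (1) 0 + 16 = 16 ✓
  (2) 0 = 3 × 0, remainder 0 ✓
  (3) 16 > 0 ✓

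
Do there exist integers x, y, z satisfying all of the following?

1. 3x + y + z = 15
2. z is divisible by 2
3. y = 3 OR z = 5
Yes

Take x = 2, y = 3, z = 6. Substituting into each constraint:
  (1) 3(2) + 3 + 6 = 15 ✓
  (2) 6 = 2 × 3, remainder 0 ✓
  (3) y = 3, target 3 ✓ (first branch holds)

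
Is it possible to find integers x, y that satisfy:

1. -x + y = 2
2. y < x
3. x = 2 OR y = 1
No

A contradictory subset is {-x + y = 2, y < x}. No integer assignment can satisfy these jointly:

  - -x + y = 2: is a linear equation tying the variables together
  - y < x: bounds one variable relative to another variable

From the equation, x − y = -2, i.e. x − y = -2; but x > y requires x − y ≥ 1. Contradiction.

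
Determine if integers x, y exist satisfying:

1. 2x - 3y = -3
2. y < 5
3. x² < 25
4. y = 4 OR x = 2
No

A contradictory subset is {2x - 3y = -3, y < 5, y = 4 OR x = 2}. No integer assignment can satisfy these jointly:

  - 2x - 3y = -3: is a linear equation tying the variables together
  - y < 5: bounds one variable relative to a constant
  - y = 4 OR x = 2: forces a choice: either y = 4 or x = 2

Split on the disjunction (y = 4 OR x = 2):
  • If y = 4: with y = 4, every remaining term of the linear equation is divisible by 2, so the left side is ≡ 0 (mod 2); but the right side 9 ≡ 1 (mod 2). No integers can satisfy it.
  • If x = 2: with x = 2, every remaining term of the linear equation is divisible by 3, so the left side is ≡ 0 (mod 3); but the right side -7 ≡ 2 (mod 3). No integers can satisfy it.
Both branches are infeasible, so the system has no integer solution.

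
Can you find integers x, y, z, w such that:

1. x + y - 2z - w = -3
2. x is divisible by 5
Yes

Take x = 0, y = 0, z = 0, w = 3. Substituting into each constraint:
  (1) 0 + 0 - 2(0) + (-3) = -3 ✓
  (2) 0 = 5 × 0, remainder 0 ✓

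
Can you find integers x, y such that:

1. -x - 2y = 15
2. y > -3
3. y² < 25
Yes

Take x = -11, y = -2. Substituting into each constraint:
  (1) 11 - 2(-2) = 15 ✓
  (2) -2 > -3 ✓
  (3) y² = (-2)² = 4, and 4 < 25 ✓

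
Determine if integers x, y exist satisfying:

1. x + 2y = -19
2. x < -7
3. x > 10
No

A contradictory subset is {x < -7, x > 10}. No integer assignment can satisfy these jointly:

  - x < -7: bounds one variable relative to a constant
  - x > 10: bounds one variable relative to a constant

Direct contradiction: the bounds on x require x ≥ 11 and x ≤ -8 simultaneously, which is empty.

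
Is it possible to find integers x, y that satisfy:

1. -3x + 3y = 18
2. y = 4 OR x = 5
Yes

Take x = -2, y = 4. Substituting into each constraint:
  (1) -3(-2) + 3(4) = 18 ✓
  (2) y = 4, target 4 ✓ (first branch holds)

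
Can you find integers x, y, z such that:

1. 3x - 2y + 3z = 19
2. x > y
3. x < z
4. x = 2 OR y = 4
Yes

Take x = 2, y = -2, z = 3. Substituting into each constraint:
  (1) 3(2) - 2(-2) + 3(3) = 19 ✓
  (2) 2 > -2 ✓
  (3) 2 < 3 ✓
  (4) x = 2, target 2 ✓ (first branch holds)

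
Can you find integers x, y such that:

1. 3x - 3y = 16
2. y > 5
No

Even the single constraint (3x - 3y = 16) is infeasible over the integers.

  - 3x - 3y = 16: every term on the left is divisible by 3, so the LHS ≡ 0 (mod 3), but the RHS 16 is not — no integer solution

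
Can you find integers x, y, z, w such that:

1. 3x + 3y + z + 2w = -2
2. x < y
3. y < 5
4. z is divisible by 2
Yes

Take x = 0, y = 2, z = 0, w = -4. Substituting into each constraint:
  (1) 3(0) + 3(2) + 0 + 2(-4) = -2 ✓
  (2) 0 < 2 ✓
  (3) 2 < 5 ✓
  (4) 0 = 2 × 0, remainder 0 ✓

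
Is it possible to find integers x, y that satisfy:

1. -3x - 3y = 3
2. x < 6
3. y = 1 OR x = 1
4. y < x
Yes

Take x = 1, y = -2. Substituting into each constraint:
  (1) -3(1) - 3(-2) = 3 ✓
  (2) 1 < 6 ✓
  (3) x = 1, target 1 ✓ (second branch holds)
  (4) -2 < 1 ✓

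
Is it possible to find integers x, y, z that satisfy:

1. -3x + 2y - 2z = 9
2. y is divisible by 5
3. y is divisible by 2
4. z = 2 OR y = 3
Yes

Take x = 9, y = 20, z = 2. Substituting into each constraint:
  (1) -3(9) + 2(20) - 2(2) = 9 ✓
  (2) 20 = 5 × 4, remainder 0 ✓
  (3) 20 = 2 × 10, remainder 0 ✓
  (4) z = 2, target 2 ✓ (first branch holds)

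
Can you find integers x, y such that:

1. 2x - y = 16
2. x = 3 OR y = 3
Yes

Take x = 3, y = -10. Substituting into each constraint:
  (1) 2(3) + 10 = 16 ✓
  (2) x = 3, target 3 ✓ (first branch holds)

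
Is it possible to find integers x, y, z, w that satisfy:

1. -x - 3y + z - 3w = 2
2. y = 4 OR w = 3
Yes

Take x = 0, y = -4, z = -1, w = 3. Substituting into each constraint:
  (1) 0 - 3(-4) + (-1) - 3(3) = 2 ✓
  (2) w = 3, target 3 ✓ (second branch holds)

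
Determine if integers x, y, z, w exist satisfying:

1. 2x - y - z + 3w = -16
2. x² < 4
Yes

Take x = 0, y = 0, z = 1, w = -5. Substituting into each constraint:
  (1) 2(0) + 0 + (-1) + 3(-5) = -16 ✓
  (2) x² = (0)² = 0, and 0 < 4 ✓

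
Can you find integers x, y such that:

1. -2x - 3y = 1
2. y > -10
Yes

Take x = -2, y = 1. Substituting into each constraint:
  (1) -2(-2) - 3(1) = 1 ✓
  (2) 1 > -10 ✓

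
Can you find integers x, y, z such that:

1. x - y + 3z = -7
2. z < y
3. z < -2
Yes

Take x = 2, y = 0, z = -3. Substituting into each constraint:
  (1) 2 + 0 + 3(-3) = -7 ✓
  (2) -3 < 0 ✓
  (3) -3 < -2 ✓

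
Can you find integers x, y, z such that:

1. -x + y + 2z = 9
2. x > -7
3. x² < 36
Yes

Take x = 1, y = 0, z = 5. Substituting into each constraint:
  (1) (-1) + 0 + 2(5) = 9 ✓
  (2) 1 > -7 ✓
  (3) x² = (1)² = 1, and 1 < 36 ✓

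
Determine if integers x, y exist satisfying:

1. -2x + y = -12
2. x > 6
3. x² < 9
No

A contradictory subset is {x > 6, x² < 9}. No integer assignment can satisfy these jointly:

  - x > 6: bounds one variable relative to a constant
  - x² < 9: restricts x to |x| ≤ 2

Direct contradiction: the bounds on x require x ≥ 7 and x ≤ 2 simultaneously, which is empty.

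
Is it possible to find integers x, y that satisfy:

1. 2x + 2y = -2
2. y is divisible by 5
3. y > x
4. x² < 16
Yes

Take x = -1, y = 0. Substituting into each constraint:
  (1) 2(-1) + 2(0) = -2 ✓
  (2) 0 = 5 × 0, remainder 0 ✓
  (3) 0 > -1 ✓
  (4) x² = (-1)² = 1, and 1 < 16 ✓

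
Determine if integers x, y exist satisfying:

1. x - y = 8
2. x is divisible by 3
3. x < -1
Yes

Take x = -3, y = -11. Substituting into each constraint:
  (1) (-3) + 11 = 8 ✓
  (2) -3 = 3 × -1, remainder 0 ✓
  (3) -3 < -1 ✓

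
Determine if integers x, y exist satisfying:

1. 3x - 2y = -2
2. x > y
Yes

Take x = -4, y = -5. Substituting into each constraint:
  (1) 3(-4) - 2(-5) = -2 ✓
  (2) -4 > -5 ✓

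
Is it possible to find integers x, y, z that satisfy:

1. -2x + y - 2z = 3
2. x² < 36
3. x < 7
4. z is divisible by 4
Yes

Take x = -1, y = 1, z = 0. Substituting into each constraint:
  (1) -2(-1) + 1 - 2(0) = 3 ✓
  (2) x² = (-1)² = 1, and 1 < 36 ✓
  (3) -1 < 7 ✓
  (4) 0 = 4 × 0, remainder 0 ✓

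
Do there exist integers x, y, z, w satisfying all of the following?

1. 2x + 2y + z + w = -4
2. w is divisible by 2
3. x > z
Yes

Take x = 1, y = -3, z = 0, w = 0. Substituting into each constraint:
  (1) 2(1) + 2(-3) + 0 + 0 = -4 ✓
  (2) 0 = 2 × 0, remainder 0 ✓
  (3) 1 > 0 ✓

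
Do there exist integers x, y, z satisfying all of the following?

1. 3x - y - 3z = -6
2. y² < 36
Yes

Take x = -2, y = 0, z = 0. Substituting into each constraint:
  (1) 3(-2) + 0 - 3(0) = -6 ✓
  (2) y² = (0)² = 0, and 0 < 36 ✓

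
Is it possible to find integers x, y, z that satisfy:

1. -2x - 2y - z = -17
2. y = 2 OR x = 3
Yes

Take x = 6, y = 2, z = 1. Substituting into each constraint:
  (1) -2(6) - 2(2) + (-1) = -17 ✓
  (2) y = 2, target 2 ✓ (first branch holds)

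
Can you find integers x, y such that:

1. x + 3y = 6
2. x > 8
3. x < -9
No

A contradictory subset is {x > 8, x < -9}. No integer assignment can satisfy these jointly:

  - x > 8: bounds one variable relative to a constant
  - x < -9: bounds one variable relative to a constant

Direct contradiction: the bounds on x require x ≥ 9 and x ≤ -10 simultaneously, which is empty.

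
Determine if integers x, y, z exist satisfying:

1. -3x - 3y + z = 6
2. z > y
Yes

Take x = -3, y = 2, z = 3. Substituting into each constraint:
  (1) -3(-3) - 3(2) + 3 = 6 ✓
  (2) 3 > 2 ✓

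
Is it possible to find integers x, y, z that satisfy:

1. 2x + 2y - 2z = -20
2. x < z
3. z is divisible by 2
Yes

Take x = -1, y = -9, z = 0. Substituting into each constraint:
  (1) 2(-1) + 2(-9) - 2(0) = -20 ✓
  (2) -1 < 0 ✓
  (3) 0 = 2 × 0, remainder 0 ✓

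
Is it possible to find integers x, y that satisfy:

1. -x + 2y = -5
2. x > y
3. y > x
No

A contradictory subset is {x > y, y > x}. No integer assignment can satisfy these jointly:

  - x > y: bounds one variable relative to another variable
  - y > x: bounds one variable relative to another variable

Direct contradiction: x > y and y > x cannot both hold.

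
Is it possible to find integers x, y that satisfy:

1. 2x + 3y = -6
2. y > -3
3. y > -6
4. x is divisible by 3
Yes

Take x = 0, y = -2. Substituting into each constraint:
  (1) 2(0) + 3(-2) = -6 ✓
  (2) -2 > -3 ✓
  (3) -2 > -6 ✓
  (4) 0 = 3 × 0, remainder 0 ✓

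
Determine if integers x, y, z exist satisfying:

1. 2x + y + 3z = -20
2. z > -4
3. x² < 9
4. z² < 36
Yes

Take x = 0, y = -20, z = 0. Substituting into each constraint:
  (1) 2(0) + (-20) + 3(0) = -20 ✓
  (2) 0 > -4 ✓
  (3) x² = (0)² = 0, and 0 < 9 ✓
  (4) z² = (0)² = 0, and 0 < 36 ✓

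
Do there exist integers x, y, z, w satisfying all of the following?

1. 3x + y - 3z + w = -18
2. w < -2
Yes

Take x = 0, y = 0, z = 5, w = -3. Substituting into each constraint:
  (1) 3(0) + 0 - 3(5) + (-3) = -18 ✓
  (2) -3 < -2 ✓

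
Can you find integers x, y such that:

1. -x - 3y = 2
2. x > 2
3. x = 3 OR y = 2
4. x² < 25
No

A contradictory subset is {-x - 3y = 2, x > 2, x = 3 OR y = 2}. No integer assignment can satisfy these jointly:

  - -x - 3y = 2: is a linear equation tying the variables together
  - x > 2: bounds one variable relative to a constant
  - x = 3 OR y = 2: forces a choice: either x = 3 or y = 2

Split on the disjunction (x = 3 OR y = 2):
  • If x = 3: with x = 3, every remaining term of the linear equation is divisible by 3, so the left side is ≡ 0 (mod 3); but the right side 5 ≡ 2 (mod 3). No integers can satisfy it.
  • If y = 2: the equation forces x = -8, which contradicts the bound x ≥ 3.
Both branches are infeasible, so the system has no integer solution.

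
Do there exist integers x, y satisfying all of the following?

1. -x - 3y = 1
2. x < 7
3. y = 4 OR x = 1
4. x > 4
No

A contradictory subset is {-x - 3y = 1, y = 4 OR x = 1, x > 4}. No integer assignment can satisfy these jointly:

  - -x - 3y = 1: is a linear equation tying the variables together
  - y = 4 OR x = 1: forces a choice: either y = 4 or x = 1
  - x > 4: bounds one variable relative to a constant

Split on the disjunction (y = 4 OR x = 1):
  • If y = 4: the equation forces x = -13, which contradicts the bound x ≥ 5.
  • If x = 1: this contradicts the bound x ≥ 5.
Both branches are infeasible, so the system has no integer solution.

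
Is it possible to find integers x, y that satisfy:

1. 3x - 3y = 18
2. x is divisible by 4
Yes

Take x = 0, y = -6. Substituting into each constraint:
  (1) 3(0) - 3(-6) = 18 ✓
  (2) 0 = 4 × 0, remainder 0 ✓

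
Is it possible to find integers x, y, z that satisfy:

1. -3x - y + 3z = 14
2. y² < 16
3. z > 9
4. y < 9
Yes

Take x = 5, y = 1, z = 10. Substituting into each constraint:
  (1) -3(5) + (-1) + 3(10) = 14 ✓
  (2) y² = (1)² = 1, and 1 < 16 ✓
  (3) 10 > 9 ✓
  (4) 1 < 9 ✓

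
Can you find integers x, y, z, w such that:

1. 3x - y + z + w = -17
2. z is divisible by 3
Yes

Take x = 0, y = 0, z = 0, w = -17. Substituting into each constraint:
  (1) 3(0) + 0 + 0 + (-17) = -17 ✓
  (2) 0 = 3 × 0, remainder 0 ✓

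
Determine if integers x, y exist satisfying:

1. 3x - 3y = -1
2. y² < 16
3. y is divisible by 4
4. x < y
No

Even the single constraint (3x - 3y = -1) is infeasible over the integers.

  - 3x - 3y = -1: every term on the left is divisible by 3, so the LHS ≡ 0 (mod 3), but the RHS -1 is not — no integer solution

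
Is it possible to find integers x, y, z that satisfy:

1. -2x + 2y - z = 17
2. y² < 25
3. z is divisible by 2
No

A contradictory subset is {-2x + 2y - z = 17, z is divisible by 2}. No integer assignment can satisfy these jointly:

  - -2x + 2y - z = 17: is a linear equation tying the variables together
  - z is divisible by 2: restricts z to multiples of 2

Modular obstruction: writing z = 2z', every remaining term of the linear equation is divisible by 2, so the left side is ≡ 0 (mod 2); but the right side 17 ≡ 1 (mod 2). No integers can satisfy it.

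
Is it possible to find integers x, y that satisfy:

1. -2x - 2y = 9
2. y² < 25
No

Even the single constraint (-2x - 2y = 9) is infeasible over the integers.

  - -2x - 2y = 9: every term on the left is divisible by 2, so the LHS ≡ 0 (mod 2), but the RHS 9 is not — no integer solution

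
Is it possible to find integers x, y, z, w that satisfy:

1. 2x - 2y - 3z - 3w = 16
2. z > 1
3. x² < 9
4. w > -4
Yes

Take x = 0, y = -11, z = 2, w = 0. Substituting into each constraint:
  (1) 2(0) - 2(-11) - 3(2) - 3(0) = 16 ✓
  (2) 2 > 1 ✓
  (3) x² = (0)² = 0, and 0 < 9 ✓
  (4) 0 > -4 ✓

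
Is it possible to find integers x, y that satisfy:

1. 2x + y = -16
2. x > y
Yes

Take x = -5, y = -6. Substituting into each constraint:
  (1) 2(-5) + (-6) = -16 ✓
  (2) -5 > -6 ✓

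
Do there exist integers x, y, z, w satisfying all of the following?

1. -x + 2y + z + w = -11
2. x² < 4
Yes

Take x = 1, y = -5, z = 0, w = 0. Substituting into each constraint:
  (1) (-1) + 2(-5) + 0 + 0 = -11 ✓
  (2) x² = (1)² = 1, and 1 < 4 ✓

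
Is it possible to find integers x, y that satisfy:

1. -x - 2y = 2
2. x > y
Yes

Take x = 0, y = -1. Substituting into each constraint:
  (1) 0 - 2(-1) = 2 ✓
  (2) 0 > -1 ✓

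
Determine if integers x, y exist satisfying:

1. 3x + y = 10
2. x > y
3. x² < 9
No

The full constraint system is jointly infeasible over the integers. Each constraint and what it forces:

  - 3x + y = 10: is a linear equation tying the variables together
  - x > y: bounds one variable relative to another variable
  - x² < 9: restricts x to |x| ≤ 2

Propagating the comparison: y < x and x ≤ 2 give y ≤ 1. Range argument: with x ∈ [-2, 2], y ∈ [−∞, 1], the left side of the equation is at most 7, but the right side is 10 > 7. No integer solution exists.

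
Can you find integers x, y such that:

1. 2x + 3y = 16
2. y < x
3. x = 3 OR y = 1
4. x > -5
No

A contradictory subset is {2x + 3y = 16, y < x, x = 3 OR y = 1}. No integer assignment can satisfy these jointly:

  - 2x + 3y = 16: is a linear equation tying the variables together
  - y < x: bounds one variable relative to another variable
  - x = 3 OR y = 1: forces a choice: either x = 3 or y = 1

Split on the disjunction (x = 3 OR y = 1):
  • If x = 3: with x = 3, every remaining term of the linear equation is divisible by 3, so the left side is ≡ 0 (mod 3); but the right side 10 ≡ 1 (mod 3). No integers can satisfy it.
  • If y = 1: with y = 1, every remaining term of the linear equation is divisible by 2, so the left side is ≡ 0 (mod 2); but the right side 13 ≡ 1 (mod 2). No integers can satisfy it.
Both branches are infeasible, so the system has no integer solution.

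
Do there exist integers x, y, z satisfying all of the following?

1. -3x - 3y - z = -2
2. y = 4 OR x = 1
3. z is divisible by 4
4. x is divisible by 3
Yes

Take x = -6, y = 4, z = 8. Substituting into each constraint:
  (1) -3(-6) - 3(4) + (-8) = -2 ✓
  (2) y = 4, target 4 ✓ (first branch holds)
  (3) 8 = 4 × 2, remainder 0 ✓
  (4) -6 = 3 × -2, remainder 0 ✓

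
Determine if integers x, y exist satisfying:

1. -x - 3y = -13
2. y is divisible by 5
Yes

Take x = 13, y = 0. Substituting into each constraint:
  (1) (-13) - 3(0) = -13 ✓
  (2) 0 = 5 × 0, remainder 0 ✓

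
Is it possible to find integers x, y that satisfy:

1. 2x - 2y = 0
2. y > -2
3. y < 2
Yes

Take x = 0, y = 0. Substituting into each constraint:
  (1) 2(0) - 2(0) = 0 ✓
  (2) 0 > -2 ✓
  (3) 0 < 2 ✓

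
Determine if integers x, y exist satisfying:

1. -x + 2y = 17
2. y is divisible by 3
Yes

Take x = -17, y = 0. Substituting into each constraint:
  (1) 17 + 2(0) = 17 ✓
  (2) 0 = 3 × 0, remainder 0 ✓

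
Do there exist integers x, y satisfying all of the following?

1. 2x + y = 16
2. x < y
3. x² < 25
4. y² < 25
No

A contradictory subset is {2x + y = 16, x < y, y² < 25}. No integer assignment can satisfy these jointly:

  - 2x + y = 16: is a linear equation tying the variables together
  - x < y: bounds one variable relative to another variable
  - y² < 25: restricts y to |y| ≤ 4

Propagating the comparison: x < y and y ≤ 4 give x ≤ 3. Range argument: with x ∈ [−∞, 3], y ∈ [-4, 4], the left side of the equation is at most 10, but the right side is 16 > 10. No integer solution exists.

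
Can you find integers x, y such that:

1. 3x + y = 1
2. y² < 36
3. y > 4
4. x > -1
No

A contradictory subset is {3x + y = 1, y > 4, x > -1}. No integer assignment can satisfy these jointly:

  - 3x + y = 1: is a linear equation tying the variables together
  - y > 4: bounds one variable relative to a constant
  - x > -1: bounds one variable relative to a constant

Range argument: with x ∈ [0, ∞], y ∈ [5, ∞], the left side of the equation is at least 5, but the right side is 1 < 5. No integer solution exists.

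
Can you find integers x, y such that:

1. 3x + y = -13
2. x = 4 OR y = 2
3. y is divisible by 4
No

The full constraint system is jointly infeasible over the integers. Each constraint and what it forces:

  - 3x + y = -13: is a linear equation tying the variables together
  - x = 4 OR y = 2: forces a choice: either x = 4 or y = 2
  - y is divisible by 4: restricts y to multiples of 4

Split on the disjunction (x = 4 OR y = 2):
  • If x = 4: with x = 4, writing y = 4y', every remaining term of the linear equation is divisible by 4, so the left side is ≡ 0 (mod 4); but the right side -25 ≡ 3 (mod 4). No integers can satisfy it.
  • If y = 2: this contradicts the divisibility constraint — 2 is not a multiple of 4.
Both branches are infeasible, so the system has no integer solution.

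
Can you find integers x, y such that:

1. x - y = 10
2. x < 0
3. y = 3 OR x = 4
No

The full constraint system is jointly infeasible over the integers. Each constraint and what it forces:

  - x - y = 10: is a linear equation tying the variables together
  - x < 0: bounds one variable relative to a constant
  - y = 3 OR x = 4: forces a choice: either y = 3 or x = 4

Split on the disjunction (y = 3 OR x = 4):
  • If y = 3: the equation forces x = 13, which contradicts the bound x ≤ -1.
  • If x = 4: this contradicts the bound x ≤ -1.
Both branches are infeasible, so the system has no integer solution.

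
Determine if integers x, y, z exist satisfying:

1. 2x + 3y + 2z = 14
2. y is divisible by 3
Yes

Take x = 7, y = 0, z = 0. Substituting into each constraint:
  (1) 2(7) + 3(0) + 2(0) = 14 ✓
  (2) 0 = 3 × 0, remainder 0 ✓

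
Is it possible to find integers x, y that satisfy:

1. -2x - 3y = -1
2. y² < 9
Yes

Take x = -1, y = 1. Substituting into each constraint:
  (1) -2(-1) - 3(1) = -1 ✓
  (2) y² = (1)² = 1, and 1 < 9 ✓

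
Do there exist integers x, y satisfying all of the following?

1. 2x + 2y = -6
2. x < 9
Yes

Take x = -3, y = 0. Substituting into each constraint:
  (1) 2(-3) + 2(0) = -6 ✓
  (2) -3 < 9 ✓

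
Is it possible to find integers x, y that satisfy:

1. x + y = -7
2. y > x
Yes

Take x = -4, y = -3. Substituting into each constraint:
  (1) (-4) + (-3) = -7 ✓
  (2) -3 > -4 ✓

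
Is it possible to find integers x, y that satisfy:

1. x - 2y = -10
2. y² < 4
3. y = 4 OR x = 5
No

The full constraint system is jointly infeasible over the integers. Each constraint and what it forces:

  - x - 2y = -10: is a linear equation tying the variables together
  - y² < 4: restricts y to |y| ≤ 1
  - y = 4 OR x = 5: forces a choice: either y = 4 or x = 5

Split on the disjunction (y = 4 OR x = 5):
  • If y = 4: this contradicts y² < 4, which requires |y| ≤ 1.
  • If x = 5: with x = 5, every remaining term of the linear equation is divisible by 2, so the left side is ≡ 0 (mod 2); but the right side -15 ≡ 1 (mod 2). No integers can satisfy it.
Both branches are infeasible, so the system has no integer solution.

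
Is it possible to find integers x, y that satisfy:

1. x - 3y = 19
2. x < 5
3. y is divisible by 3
Yes

Take x = 1, y = -6. Substituting into each constraint:
  (1) 1 - 3(-6) = 19 ✓
  (2) 1 < 5 ✓
  (3) -6 = 3 × -2, remainder 0 ✓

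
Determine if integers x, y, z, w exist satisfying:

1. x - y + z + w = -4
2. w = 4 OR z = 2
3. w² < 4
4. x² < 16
Yes

Take x = 2, y = 8, z = 2, w = 0. Substituting into each constraint:
  (1) 2 + (-8) + 2 + 0 = -4 ✓
  (2) z = 2, target 2 ✓ (second branch holds)
  (3) w² = (0)² = 0, and 0 < 4 ✓
  (4) x² = (2)² = 4, and 4 < 16 ✓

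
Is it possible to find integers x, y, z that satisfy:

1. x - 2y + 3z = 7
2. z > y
Yes

Take x = 5, y = -1, z = 0. Substituting into each constraint:
  (1) 5 - 2(-1) + 3(0) = 7 ✓
  (2) 0 > -1 ✓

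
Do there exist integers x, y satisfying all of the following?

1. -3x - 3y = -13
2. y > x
No

Even the single constraint (-3x - 3y = -13) is infeasible over the integers.

  - -3x - 3y = -13: every term on the left is divisible by 3, so the LHS ≡ 0 (mod 3), but the RHS -13 is not — no integer solution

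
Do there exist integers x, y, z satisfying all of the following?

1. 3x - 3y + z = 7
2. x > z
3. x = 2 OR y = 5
Yes

Take x = 6, y = 5, z = 4. Substituting into each constraint:
  (1) 3(6) - 3(5) + 4 = 7 ✓
  (2) 6 > 4 ✓
  (3) y = 5, target 5 ✓ (second branch holds)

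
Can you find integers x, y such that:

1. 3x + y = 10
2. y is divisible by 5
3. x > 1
Yes

Take x = 5, y = -5. Substituting into each constraint:
  (1) 3(5) + (-5) = 10 ✓
  (2) -5 = 5 × -1, remainder 0 ✓
  (3) 5 > 1 ✓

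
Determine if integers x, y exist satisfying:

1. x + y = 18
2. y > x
Yes

Take x = 8, y = 10. Substituting into each constraint:
  (1) 8 + 10 = 18 ✓
  (2) 10 > 8 ✓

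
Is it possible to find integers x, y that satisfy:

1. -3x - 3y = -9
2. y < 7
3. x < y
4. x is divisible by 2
Yes

Take x = 0, y = 3. Substituting into each constraint:
  (1) -3(0) - 3(3) = -9 ✓
  (2) 3 < 7 ✓
  (3) 0 < 3 ✓
  (4) 0 = 2 × 0, remainder 0 ✓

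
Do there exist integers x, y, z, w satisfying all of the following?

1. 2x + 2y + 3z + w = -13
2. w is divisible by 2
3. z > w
Yes

Take x = -8, y = 0, z = 1, w = 0. Substituting into each constraint:
  (1) 2(-8) + 2(0) + 3(1) + 0 = -13 ✓
  (2) 0 = 2 × 0, remainder 0 ✓
  (3) 1 > 0 ✓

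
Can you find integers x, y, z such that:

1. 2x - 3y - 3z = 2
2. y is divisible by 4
Yes

Take x = 1, y = 0, z = 0. Substituting into each constraint:
  (1) 2(1) - 3(0) - 3(0) = 2 ✓
  (2) 0 = 4 × 0, remainder 0 ✓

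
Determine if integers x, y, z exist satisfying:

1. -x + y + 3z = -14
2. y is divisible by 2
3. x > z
Yes

Take x = 2, y = -12, z = 0. Substituting into each constraint:
  (1) (-2) + (-12) + 3(0) = -14 ✓
  (2) -12 = 2 × -6, remainder 0 ✓
  (3) 2 > 0 ✓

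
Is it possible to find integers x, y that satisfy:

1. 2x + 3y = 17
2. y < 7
Yes

Take x = 7, y = 1. Substituting into each constraint:
  (1) 2(7) + 3(1) = 17 ✓
  (2) 1 < 7 ✓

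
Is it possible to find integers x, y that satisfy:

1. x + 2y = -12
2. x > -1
Yes

Take x = 0, y = -6. Substituting into each constraint:
  (1) 0 + 2(-6) = -12 ✓
  (2) 0 > -1 ✓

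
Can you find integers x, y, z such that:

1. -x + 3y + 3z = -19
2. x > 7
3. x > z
Yes

Take x = 10, y = -3, z = 0. Substituting into each constraint:
  (1) (-10) + 3(-3) + 3(0) = -19 ✓
  (2) 10 > 7 ✓
  (3) 10 > 0 ✓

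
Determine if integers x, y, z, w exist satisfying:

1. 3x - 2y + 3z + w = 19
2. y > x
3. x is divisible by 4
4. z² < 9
Yes

Take x = 0, y = 2, z = 2, w = 17. Substituting into each constraint:
  (1) 3(0) - 2(2) + 3(2) + 17 = 19 ✓
  (2) 2 > 0 ✓
  (3) 0 = 4 × 0, remainder 0 ✓
  (4) z² = (2)² = 4, and 4 < 9 ✓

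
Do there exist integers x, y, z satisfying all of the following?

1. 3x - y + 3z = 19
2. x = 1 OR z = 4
Yes

Take x = 1, y = 2, z = 6. Substituting into each constraint:
  (1) 3(1) + (-2) + 3(6) = 19 ✓
  (2) x = 1, target 1 ✓ (first branch holds)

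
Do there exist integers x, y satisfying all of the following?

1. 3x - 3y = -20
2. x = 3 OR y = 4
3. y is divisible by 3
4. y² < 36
No

Even the single constraint (3x - 3y = -20) is infeasible over the integers.

  - 3x - 3y = -20: every term on the left is divisible by 3, so the LHS ≡ 0 (mod 3), but the RHS -20 is not — no integer solution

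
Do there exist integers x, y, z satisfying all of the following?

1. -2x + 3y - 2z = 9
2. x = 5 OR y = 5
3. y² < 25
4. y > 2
Yes

Take x = 5, y = 3, z = -5. Substituting into each constraint:
  (1) -2(5) + 3(3) - 2(-5) = 9 ✓
  (2) x = 5, target 5 ✓ (first branch holds)
  (3) y² = (3)² = 9, and 9 < 25 ✓
  (4) 3 > 2 ✓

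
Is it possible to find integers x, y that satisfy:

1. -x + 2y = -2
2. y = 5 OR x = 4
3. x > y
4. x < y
No

A contradictory subset is {x > y, x < y}. No integer assignment can satisfy these jointly:

  - x > y: bounds one variable relative to another variable
  - x < y: bounds one variable relative to another variable

Direct contradiction: x > y and y > x cannot both hold.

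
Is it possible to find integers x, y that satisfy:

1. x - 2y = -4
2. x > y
Yes

Take x = 6, y = 5. Substituting into each constraint:
  (1) 6 - 2(5) = -4 ✓
  (2) 6 > 5 ✓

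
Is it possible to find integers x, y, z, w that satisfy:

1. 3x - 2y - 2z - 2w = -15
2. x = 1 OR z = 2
Yes

Take x = 1, y = 9, z = 0, w = 0. Substituting into each constraint:
  (1) 3(1) - 2(9) - 2(0) - 2(0) = -15 ✓
  (2) x = 1, target 1 ✓ (first branch holds)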